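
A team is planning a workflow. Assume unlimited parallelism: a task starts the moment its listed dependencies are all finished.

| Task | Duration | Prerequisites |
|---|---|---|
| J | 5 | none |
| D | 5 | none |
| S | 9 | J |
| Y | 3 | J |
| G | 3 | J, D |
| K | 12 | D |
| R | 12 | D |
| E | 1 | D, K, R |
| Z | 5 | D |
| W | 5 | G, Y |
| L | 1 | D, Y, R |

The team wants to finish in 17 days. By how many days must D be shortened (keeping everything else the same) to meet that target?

Current finish: 18 days; target: 17.
D is on every critical path, so each day cut from D cuts the finish by one (this holds down to a finish of 14).
Need 18 − 17 = 1 day off D → D becomes 4 days, finish becomes 17.

1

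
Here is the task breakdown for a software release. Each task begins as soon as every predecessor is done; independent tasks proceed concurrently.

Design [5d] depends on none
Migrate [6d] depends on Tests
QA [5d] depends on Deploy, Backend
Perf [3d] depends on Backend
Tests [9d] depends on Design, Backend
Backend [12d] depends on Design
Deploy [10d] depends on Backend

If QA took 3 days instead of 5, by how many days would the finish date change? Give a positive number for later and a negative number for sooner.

Critical path before the change: Design→Backend→Deploy→QA = 5+12+10+5 = 32 giving 32 days.
QA lies on that path, so at 3 days the path becomes 30 days.
The binding chain switches to Design→Backend→Tests→Migrate = 5+12+9+6 = 32; finish 32 days.
Change in finish: 32 − 32 = +0 days.

0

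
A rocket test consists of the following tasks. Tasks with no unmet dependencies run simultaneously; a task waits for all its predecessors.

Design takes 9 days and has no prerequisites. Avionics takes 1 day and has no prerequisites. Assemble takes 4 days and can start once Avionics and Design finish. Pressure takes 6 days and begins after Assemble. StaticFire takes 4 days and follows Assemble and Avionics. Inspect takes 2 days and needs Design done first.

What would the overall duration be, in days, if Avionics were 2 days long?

Actual critical path: Design→Assemble→Pressure = 9+4+6 = 19 ⇒ 19 days.
The longest path through Avionics is only 11 days, so Avionics has float 8.
No other chain overtakes it, so the finish is 19 days.

19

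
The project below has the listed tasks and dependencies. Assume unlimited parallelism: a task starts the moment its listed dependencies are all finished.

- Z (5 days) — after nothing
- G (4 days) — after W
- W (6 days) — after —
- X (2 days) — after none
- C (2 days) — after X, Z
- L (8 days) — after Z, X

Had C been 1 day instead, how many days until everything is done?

Critical path before the change: Z→L = 5+8 = 13 giving 13 days.
The longest path through C is only 7 days, so C has float 6.
That remains the longest chain; total 13 days.

13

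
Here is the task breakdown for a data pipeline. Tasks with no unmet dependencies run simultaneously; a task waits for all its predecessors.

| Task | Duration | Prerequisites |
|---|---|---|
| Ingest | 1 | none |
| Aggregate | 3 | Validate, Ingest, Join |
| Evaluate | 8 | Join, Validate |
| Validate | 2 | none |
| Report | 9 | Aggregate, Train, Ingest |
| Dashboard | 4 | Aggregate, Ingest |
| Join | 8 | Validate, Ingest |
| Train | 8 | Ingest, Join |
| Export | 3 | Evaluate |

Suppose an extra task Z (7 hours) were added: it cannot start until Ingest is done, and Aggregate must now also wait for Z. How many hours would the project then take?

27

Originally the project takes 27 hours.
With Z inserted, Aggregate now waits for max(Validate, Ingest, Join, Z).
New critical path: Validate→Join→Train→Report = 2+8+8+9 = 27 ⇒ 27 hours.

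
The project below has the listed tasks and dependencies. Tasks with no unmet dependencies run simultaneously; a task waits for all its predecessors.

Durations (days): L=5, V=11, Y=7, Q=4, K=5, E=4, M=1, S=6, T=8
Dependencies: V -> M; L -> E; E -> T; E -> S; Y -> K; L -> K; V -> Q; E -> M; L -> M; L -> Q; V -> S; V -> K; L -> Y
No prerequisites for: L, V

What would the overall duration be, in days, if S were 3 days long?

Baseline: V→S = 11+6 = 17 → 17 days.
S lies on that path, so at 3 days the path becomes 14 days.
Now L→Y→K = 5+7+5 = 17 is longest, so the finish becomes 17 days.

17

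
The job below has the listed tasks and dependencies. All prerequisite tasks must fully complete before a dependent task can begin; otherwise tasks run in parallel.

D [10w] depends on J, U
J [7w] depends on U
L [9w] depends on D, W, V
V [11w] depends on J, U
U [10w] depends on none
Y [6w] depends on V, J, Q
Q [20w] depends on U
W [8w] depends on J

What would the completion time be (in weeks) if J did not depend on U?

36

Before: longest chain U→J→V→L = 10+7+11+9 = 37, finish 37.
Without U→J, J's earliest start moves from 10 to 0.
New critical path: U→Q→Y = 10+20+6 = 36 ⇒ 36 weeks.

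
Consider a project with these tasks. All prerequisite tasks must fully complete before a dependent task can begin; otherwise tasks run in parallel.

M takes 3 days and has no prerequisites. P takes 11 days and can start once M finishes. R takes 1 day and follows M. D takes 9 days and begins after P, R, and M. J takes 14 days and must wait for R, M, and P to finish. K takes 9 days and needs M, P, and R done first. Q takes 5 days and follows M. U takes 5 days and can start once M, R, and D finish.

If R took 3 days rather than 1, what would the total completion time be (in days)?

As given, the longest chain is M→P→D→U = 3+11+9+5 = 28, so the finish is 28 days.
The longest path through R is only 18 days, so R has float 10.
The critical path is still M→P→D→U; finish is now 28 days.

28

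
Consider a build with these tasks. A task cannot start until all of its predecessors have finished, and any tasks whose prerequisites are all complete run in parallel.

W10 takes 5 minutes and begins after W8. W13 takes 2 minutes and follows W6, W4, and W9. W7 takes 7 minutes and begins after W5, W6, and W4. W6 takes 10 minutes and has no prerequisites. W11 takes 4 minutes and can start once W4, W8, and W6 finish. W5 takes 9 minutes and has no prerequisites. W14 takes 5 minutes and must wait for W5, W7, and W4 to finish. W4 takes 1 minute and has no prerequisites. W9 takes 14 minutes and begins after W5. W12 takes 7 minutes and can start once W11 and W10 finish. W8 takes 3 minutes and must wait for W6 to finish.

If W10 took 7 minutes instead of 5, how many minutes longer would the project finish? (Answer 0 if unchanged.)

Baseline: W6→W8→W10→W12 = 10+3+5+7 = 25 → 25 minutes.
W10 lies on that path, so at 7 minutes the path becomes 27 minutes.
No other chain overtakes it, so the finish is 27 minutes.
Change in finish: 27 − 25 = +2 minutes.

2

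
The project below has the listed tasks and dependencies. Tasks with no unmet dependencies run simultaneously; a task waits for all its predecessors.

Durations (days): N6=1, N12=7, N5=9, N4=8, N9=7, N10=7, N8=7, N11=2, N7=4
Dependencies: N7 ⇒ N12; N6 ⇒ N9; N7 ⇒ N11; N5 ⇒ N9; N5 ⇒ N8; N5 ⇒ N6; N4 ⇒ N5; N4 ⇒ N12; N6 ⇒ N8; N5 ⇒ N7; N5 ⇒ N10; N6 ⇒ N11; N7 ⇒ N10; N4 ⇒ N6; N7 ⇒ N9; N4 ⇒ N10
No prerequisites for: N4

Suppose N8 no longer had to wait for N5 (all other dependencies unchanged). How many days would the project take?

28

Before: longest chain N4→N5→N7→N9 = 8+9+4+7 = 28, finish 28.
Dropping N5→N8 doesn't change N8's earliest start (18); another predecessor still binds.
After: N4→N5→N7→N9 = 8+9+4+7 = 28 → 28 days.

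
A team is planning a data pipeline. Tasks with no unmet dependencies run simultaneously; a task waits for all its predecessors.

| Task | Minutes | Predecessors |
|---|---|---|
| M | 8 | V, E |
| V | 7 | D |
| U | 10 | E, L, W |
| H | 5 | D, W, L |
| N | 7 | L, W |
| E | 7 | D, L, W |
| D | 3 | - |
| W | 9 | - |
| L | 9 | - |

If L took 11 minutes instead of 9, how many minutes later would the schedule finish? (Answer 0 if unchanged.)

2

Critical path before the change: L→E→U = 9+7+10 = 26 giving 26 minutes.
L lies on that path, so at 11 minutes the path becomes 28 minutes.
That remains the longest chain; total 28 minutes.
Change in finish: 28 − 26 = +2 minutes.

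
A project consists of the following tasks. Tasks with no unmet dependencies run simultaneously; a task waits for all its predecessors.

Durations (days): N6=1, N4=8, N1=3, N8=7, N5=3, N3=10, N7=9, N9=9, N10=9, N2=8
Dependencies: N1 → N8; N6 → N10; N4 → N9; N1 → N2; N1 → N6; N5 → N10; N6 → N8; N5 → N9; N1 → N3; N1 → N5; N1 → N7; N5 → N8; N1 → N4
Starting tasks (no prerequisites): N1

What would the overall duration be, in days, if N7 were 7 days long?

The binding path is N1→N4→N9 = 3+8+9 = 20; finish at 20 days.
N7 has 8 days of float (longest path through it is 12).
The critical path is still N1→N4→N9; finish is now 20 days.

20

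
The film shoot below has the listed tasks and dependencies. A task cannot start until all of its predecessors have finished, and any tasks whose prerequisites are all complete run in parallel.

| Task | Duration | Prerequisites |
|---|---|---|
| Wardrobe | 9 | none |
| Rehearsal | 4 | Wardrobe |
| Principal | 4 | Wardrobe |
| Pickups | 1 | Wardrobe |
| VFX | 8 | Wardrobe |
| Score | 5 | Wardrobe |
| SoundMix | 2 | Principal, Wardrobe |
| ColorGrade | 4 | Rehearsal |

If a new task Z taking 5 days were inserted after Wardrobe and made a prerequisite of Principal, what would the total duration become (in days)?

20

Originally the film shoot takes 17 days.
With Z inserted, Principal now waits for max(Wardrobe, Z).
New critical path: Wardrobe→Z→Principal→SoundMix = 9+5+4+2 = 20 ⇒ 20 days.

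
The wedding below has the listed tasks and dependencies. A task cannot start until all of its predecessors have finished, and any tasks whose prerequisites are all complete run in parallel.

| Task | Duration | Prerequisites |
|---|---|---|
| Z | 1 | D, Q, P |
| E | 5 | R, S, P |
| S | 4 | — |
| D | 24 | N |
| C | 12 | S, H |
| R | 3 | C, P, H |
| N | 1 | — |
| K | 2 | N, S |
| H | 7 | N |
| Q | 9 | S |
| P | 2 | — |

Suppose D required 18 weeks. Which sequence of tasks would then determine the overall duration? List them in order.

N, H, C, R, E

The binding path is N→H→C→R→E = 1+7+12+3+5 = 28; finish at 28 weeks.
D has 2 weeks of float (longest path through it is 26).
That remains the longest chain; total 28 weeks.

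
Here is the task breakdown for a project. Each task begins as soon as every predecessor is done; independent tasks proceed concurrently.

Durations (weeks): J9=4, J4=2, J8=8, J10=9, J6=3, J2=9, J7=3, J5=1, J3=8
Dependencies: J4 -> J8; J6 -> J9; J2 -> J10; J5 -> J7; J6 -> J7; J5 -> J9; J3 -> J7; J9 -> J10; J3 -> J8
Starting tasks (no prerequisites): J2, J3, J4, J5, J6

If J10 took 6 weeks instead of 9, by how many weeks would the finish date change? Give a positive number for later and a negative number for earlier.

-2

Baseline: J2→J10 = 9+9 = 18 → 18 weeks.
Since J10 is critical, the -3 change carries straight to that chain (now 15 weeks).
The binding chain switches to J3→J8 = 8+8 = 16; finish 16 weeks.
Change in finish: 16 − 18 = -2 weeks.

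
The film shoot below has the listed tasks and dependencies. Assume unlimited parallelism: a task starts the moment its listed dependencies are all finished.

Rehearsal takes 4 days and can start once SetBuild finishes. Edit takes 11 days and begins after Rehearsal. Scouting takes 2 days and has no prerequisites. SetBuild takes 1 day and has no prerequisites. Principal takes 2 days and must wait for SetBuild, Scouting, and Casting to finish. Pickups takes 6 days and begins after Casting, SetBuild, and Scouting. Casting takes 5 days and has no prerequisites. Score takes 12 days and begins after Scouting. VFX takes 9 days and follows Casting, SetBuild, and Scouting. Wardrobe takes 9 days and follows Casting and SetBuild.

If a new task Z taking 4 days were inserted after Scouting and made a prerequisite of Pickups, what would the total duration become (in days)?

Originally the plan takes 16 days.
With Z inserted, Pickups now waits for max(Casting, SetBuild, Scouting, Z).
New critical path: SetBuild→Rehearsal→Edit = 1+4+11 = 16 ⇒ 16 days.

16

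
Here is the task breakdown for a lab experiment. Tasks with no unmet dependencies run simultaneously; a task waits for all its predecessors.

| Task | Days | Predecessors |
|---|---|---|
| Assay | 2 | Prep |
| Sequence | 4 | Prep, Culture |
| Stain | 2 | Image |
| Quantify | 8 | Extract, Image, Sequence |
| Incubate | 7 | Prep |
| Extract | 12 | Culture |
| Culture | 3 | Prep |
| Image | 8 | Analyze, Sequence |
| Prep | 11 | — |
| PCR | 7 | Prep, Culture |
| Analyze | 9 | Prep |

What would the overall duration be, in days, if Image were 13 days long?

41

Critical path before the change: Prep→Analyze→Image→Quantify = 11+9+8+8 = 36 giving 36 days.
Image is on the critical path; changing it to 13 makes that path 41 days.
The critical path is still Prep→Analyze→Image→Quantify; finish is now 41 days.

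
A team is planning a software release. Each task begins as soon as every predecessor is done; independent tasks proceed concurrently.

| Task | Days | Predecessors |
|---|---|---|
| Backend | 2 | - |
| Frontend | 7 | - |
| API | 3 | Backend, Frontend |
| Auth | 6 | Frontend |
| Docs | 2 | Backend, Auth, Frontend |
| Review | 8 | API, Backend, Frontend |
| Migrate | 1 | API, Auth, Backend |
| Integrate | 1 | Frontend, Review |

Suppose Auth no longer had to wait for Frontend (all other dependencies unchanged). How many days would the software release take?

19

Before: longest chain Frontend→API→Review→Integrate = 7+3+8+1 = 19, finish 19.
Without Frontend→Auth, Auth's earliest start moves from 7 to 0.
The longest chain is now Frontend→API→Review→Integrate = 7+3+8+1 = 19, so the software release takes 19 days.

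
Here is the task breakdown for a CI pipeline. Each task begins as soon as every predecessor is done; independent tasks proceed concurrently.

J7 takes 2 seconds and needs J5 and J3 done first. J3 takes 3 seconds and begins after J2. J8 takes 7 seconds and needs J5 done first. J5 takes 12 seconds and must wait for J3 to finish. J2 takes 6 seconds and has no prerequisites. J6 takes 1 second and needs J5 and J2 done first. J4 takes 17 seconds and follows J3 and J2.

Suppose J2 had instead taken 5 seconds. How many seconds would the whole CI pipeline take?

27

The binding path is J2→J3→J5→J8 = 6+3+12+7 = 28; finish at 28 seconds.
J2 lies on that path, so at 5 seconds the path becomes 27 seconds.
The critical path is still J2→J3→J5→J8; finish is now 27 seconds.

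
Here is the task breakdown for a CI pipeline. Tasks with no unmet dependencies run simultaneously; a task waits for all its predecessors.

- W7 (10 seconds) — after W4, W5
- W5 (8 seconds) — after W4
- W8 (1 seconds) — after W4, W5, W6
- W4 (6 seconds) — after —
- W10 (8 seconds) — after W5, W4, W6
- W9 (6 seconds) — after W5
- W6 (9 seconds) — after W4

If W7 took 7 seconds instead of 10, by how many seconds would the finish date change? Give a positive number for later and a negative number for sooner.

As given, the longest chain is W4→W5→W7 = 6+8+10 = 24, so the finish is 24 seconds.
W7 is on the critical path; changing it to 7 makes that path 21 seconds.
New critical path: W4→W6→W10 = 6+9+8 = 23 ⇒ 23 seconds.
Change in finish: 23 − 24 = -1 seconds.

-1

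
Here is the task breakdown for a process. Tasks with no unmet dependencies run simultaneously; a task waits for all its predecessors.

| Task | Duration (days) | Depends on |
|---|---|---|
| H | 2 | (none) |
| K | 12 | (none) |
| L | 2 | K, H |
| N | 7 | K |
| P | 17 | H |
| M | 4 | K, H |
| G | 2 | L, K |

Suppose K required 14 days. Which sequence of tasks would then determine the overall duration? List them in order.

K, N

The binding path is K→N = 12+7 = 19; finish at 19 days.
K lies on that path, so at 14 days the path becomes 21 days.
No other chain overtakes it, so the finish is 21 days.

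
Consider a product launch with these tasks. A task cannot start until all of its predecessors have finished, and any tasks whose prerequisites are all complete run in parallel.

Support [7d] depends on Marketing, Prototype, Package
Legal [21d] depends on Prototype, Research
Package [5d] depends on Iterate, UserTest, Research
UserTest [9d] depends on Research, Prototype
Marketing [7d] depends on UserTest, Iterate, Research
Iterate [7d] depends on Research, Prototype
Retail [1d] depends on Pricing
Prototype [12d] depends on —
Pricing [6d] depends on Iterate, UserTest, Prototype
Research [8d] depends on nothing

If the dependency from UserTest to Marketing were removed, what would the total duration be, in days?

33

Original critical path: Prototype→UserTest→Marketing→Support = 12+9+7+7 = 35 ⇒ 35 days.
Without UserTest→Marketing, Marketing's earliest start moves from 21 to 19.
The longest chain is now Prototype→UserTest→Package→Support = 12+9+5+7 = 33, so the project takes 33 days.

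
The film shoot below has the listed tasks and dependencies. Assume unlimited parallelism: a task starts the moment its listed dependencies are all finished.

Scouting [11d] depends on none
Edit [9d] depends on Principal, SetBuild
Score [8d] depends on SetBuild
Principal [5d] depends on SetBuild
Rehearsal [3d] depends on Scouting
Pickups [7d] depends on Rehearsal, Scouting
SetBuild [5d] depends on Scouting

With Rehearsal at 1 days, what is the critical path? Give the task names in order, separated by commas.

Actual critical path: Scouting→SetBuild→Principal→Edit = 11+5+5+9 = 30 ⇒ 30 days.
Rehearsal has 9 days of float (longest path through it is 21).
That remains the longest chain; total 30 days.

Scouting, SetBuild, Principal, Edit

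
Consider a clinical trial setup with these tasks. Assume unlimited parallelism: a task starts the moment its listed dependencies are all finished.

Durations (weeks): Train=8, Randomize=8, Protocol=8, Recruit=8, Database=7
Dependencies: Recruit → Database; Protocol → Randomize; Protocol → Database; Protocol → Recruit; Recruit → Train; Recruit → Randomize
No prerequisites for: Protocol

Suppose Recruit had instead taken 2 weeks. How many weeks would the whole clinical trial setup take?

18

The binding path is Protocol→Recruit→Train = 8+8+8 = 24; finish at 24 weeks.
Recruit is on the critical path; changing it to 2 makes that path 18 weeks.
That remains the longest chain; total 18 weeks.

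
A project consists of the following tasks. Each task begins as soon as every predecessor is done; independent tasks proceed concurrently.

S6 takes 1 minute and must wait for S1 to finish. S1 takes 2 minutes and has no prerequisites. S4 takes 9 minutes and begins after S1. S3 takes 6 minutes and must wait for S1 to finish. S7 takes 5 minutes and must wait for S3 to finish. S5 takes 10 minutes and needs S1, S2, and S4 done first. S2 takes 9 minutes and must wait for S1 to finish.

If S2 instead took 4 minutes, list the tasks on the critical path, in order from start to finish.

Critical path before the change: S1→S2→S5 = 2+9+10 = 21 giving 21 minutes.
Since S2 is critical, the -5 change carries straight to that chain (now 16 minutes).
The binding chain switches to S1→S4→S5 = 2+9+10 = 21; finish 21 minutes.

S1, S4, S5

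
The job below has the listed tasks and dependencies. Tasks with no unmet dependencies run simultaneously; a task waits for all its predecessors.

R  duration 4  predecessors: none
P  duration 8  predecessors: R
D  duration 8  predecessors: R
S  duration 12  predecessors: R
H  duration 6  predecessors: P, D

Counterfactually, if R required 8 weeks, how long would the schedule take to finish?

22

The binding path is R→P→H = 4+8+6 = 18; finish at 18 weeks.
Since R is critical, the +4 change carries straight to that chain (now 22 weeks).
The critical path is still R→P→H; finish is now 22 weeks.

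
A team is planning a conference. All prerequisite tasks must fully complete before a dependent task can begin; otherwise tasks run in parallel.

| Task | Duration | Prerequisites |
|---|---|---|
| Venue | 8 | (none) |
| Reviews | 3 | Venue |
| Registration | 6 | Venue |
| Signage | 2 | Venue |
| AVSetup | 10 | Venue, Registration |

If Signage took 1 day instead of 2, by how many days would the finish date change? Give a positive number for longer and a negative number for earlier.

As given, the longest chain is Venue→Registration→AVSetup = 8+6+10 = 24, so the finish is 24 days.
Signage has 14 days of float (longest path through it is 10).
No other chain overtakes it, so the finish is 24 days.
Change in finish: 24 − 24 = +0 days.

0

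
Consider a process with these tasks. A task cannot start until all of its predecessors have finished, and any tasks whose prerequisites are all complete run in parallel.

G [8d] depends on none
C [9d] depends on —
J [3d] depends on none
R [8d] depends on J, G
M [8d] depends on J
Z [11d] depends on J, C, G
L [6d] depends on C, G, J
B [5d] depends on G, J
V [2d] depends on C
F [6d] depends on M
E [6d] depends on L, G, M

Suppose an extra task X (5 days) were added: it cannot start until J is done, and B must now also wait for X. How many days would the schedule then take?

Originally the schedule takes 21 days.
With X inserted, B now waits for max(G, J, X).
New critical path: C→L→E = 9+6+6 = 21 ⇒ 21 days.

21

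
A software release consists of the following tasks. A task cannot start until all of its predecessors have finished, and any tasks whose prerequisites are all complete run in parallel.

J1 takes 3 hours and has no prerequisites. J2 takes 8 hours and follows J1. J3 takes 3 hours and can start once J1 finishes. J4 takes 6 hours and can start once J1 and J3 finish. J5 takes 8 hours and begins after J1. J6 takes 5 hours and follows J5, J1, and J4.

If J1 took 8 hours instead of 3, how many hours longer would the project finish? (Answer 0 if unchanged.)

5

The binding path is J1→J3→J4→J6 = 3+3+6+5 = 17; finish at 17 hours.
J1 is on the critical path; changing it to 8 makes that path 22 hours.
No other chain overtakes it, so the finish is 22 hours.
Change in finish: 22 − 17 = +5 hours.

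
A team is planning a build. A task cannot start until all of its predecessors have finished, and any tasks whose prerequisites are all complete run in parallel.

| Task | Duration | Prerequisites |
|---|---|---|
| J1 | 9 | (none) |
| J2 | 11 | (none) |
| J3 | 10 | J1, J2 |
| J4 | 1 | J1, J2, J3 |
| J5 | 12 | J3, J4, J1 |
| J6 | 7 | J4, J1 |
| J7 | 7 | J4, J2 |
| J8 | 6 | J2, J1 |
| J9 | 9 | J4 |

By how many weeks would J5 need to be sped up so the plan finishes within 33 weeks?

Current finish: 34 weeks; target: 33.
J5 is on every critical path, so each week cut from J5 cuts the finish by one (this holds down to a finish of 31).
Need 34 − 33 = 1 week off J5 → J5 becomes 11 weeks, finish becomes 33.

1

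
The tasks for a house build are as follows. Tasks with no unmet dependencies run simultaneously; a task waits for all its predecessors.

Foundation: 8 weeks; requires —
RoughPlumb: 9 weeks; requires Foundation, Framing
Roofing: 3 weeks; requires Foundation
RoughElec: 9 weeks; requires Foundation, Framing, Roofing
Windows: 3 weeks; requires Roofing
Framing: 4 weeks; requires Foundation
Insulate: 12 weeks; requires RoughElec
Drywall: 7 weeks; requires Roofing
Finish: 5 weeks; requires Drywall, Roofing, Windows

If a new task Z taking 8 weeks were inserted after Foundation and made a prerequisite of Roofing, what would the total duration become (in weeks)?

40

Originally the job takes 33 weeks.
With Z inserted, Roofing now waits for max(Foundation, Z).
New critical path: Foundation→Z→Roofing→RoughElec→Insulate = 8+8+3+9+12 = 40 ⇒ 40 weeks.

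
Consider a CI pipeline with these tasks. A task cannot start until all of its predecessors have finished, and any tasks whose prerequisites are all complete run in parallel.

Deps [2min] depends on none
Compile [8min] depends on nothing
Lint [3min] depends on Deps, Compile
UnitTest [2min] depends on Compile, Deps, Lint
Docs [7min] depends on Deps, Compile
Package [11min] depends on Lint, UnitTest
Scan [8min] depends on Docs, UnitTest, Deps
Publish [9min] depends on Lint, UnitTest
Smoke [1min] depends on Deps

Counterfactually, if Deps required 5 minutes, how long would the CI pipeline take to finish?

Baseline: Compile→Lint→UnitTest→Package = 8+3+2+11 = 24 → 24 minutes.
The longest path through Deps is only 18 minutes, so Deps has float 6.
That remains the longest chain; total 24 minutes.

24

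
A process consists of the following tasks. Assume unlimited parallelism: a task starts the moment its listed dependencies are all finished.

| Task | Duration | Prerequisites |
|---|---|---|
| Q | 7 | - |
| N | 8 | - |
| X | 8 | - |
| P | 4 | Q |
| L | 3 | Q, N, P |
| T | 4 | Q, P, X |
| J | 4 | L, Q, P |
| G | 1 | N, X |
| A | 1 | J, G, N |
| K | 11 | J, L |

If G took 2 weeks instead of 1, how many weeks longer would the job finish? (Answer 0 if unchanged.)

0

The binding path is Q→P→L→J→K = 7+4+3+4+11 = 29; finish at 29 weeks.
The longest path through G is only 10 weeks, so G has float 19.
No other chain overtakes it, so the finish is 29 weeks.
Change in finish: 29 − 29 = +0 weeks.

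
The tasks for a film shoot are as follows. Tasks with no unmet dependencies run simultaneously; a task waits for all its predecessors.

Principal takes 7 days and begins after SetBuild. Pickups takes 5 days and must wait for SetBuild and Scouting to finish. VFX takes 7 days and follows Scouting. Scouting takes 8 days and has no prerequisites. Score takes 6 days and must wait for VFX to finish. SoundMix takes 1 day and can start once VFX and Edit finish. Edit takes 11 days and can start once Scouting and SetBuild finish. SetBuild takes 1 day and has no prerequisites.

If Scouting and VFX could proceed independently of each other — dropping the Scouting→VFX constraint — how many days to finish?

20

Before: longest chain Scouting→VFX→Score = 8+7+6 = 21, finish 21.
Without Scouting→VFX, VFX's earliest start moves from 8 to 0.
After: Scouting→Edit→SoundMix = 8+11+1 = 20 → 20 days.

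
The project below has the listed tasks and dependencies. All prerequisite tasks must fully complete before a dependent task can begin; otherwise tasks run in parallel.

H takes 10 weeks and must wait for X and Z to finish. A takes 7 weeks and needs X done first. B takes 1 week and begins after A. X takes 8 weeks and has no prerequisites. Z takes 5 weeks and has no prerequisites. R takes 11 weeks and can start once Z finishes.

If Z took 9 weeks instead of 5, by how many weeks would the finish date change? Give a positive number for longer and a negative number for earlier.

Critical path before the change: X→H = 8+10 = 18 giving 18 weeks.
Z is off the critical path — its longest chain is 16 weeks, giving 2 of slack.
New critical path: Z→R = 9+11 = 20 ⇒ 20 weeks.
Change in finish: 20 − 18 = +2 weeks.

2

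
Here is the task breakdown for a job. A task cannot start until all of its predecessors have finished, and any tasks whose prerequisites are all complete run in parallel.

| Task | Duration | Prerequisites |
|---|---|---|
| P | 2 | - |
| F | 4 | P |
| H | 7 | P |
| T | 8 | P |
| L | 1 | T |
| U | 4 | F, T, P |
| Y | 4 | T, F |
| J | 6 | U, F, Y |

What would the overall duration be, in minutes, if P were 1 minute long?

The binding path is P→T→U→J = 2+8+4+6 = 20; finish at 20 minutes.
P is on the critical path; changing it to 1 makes that path 19 minutes.
That remains the longest chain; total 19 minutes.

19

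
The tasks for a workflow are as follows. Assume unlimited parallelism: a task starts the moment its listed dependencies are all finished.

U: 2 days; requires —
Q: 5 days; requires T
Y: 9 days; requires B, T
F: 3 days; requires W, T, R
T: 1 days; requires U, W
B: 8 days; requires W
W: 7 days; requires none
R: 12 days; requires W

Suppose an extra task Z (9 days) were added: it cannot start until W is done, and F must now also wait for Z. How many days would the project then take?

24

Originally the project takes 24 days.
With Z inserted, F now waits for max(W, T, R, Z).
New critical path: W→B→Y = 7+8+9 = 24 ⇒ 24 days.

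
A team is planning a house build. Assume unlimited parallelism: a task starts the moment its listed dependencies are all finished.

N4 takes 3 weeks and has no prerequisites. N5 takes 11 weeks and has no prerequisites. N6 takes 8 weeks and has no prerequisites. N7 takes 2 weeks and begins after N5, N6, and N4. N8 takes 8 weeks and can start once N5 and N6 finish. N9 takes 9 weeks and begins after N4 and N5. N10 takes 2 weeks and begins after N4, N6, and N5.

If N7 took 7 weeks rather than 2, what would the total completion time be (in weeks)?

20

Baseline: N5→N9 = 11+9 = 20 → 20 weeks.
N7 has 7 weeks of float (longest path through it is 13).
That remains the longest chain; total 20 weeks.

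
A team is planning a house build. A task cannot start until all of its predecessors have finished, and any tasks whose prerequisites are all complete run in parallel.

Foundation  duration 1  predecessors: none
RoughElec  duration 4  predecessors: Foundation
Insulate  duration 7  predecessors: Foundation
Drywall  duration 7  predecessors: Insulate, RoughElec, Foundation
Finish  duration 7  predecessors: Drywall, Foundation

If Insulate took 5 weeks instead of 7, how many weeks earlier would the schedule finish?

Actual critical path: Foundation→Insulate→Drywall→Finish = 1+7+7+7 = 22 ⇒ 22 weeks.
Insulate lies on that path, so at 5 weeks the path becomes 20 weeks.
That remains the longest chain; total 20 weeks.
Change in finish: 20 − 22 = -2 weeks.

2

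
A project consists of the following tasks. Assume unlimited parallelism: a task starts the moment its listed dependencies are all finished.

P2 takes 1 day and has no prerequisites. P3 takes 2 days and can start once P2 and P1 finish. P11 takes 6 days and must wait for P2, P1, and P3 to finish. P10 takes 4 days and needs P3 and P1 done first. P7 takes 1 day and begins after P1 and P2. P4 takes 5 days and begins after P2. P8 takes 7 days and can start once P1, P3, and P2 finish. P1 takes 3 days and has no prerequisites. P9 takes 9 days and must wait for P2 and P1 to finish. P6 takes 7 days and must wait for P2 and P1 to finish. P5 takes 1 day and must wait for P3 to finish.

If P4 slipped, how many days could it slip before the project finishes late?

The longest chain is P1→P3→P8 = 3+2+7 = 12; overall finish 12 days.
Longest path through P4: 6 days (earliest finish 6, latest finish 12).
Slack of P4 = 7 − 1 = 6 days.

6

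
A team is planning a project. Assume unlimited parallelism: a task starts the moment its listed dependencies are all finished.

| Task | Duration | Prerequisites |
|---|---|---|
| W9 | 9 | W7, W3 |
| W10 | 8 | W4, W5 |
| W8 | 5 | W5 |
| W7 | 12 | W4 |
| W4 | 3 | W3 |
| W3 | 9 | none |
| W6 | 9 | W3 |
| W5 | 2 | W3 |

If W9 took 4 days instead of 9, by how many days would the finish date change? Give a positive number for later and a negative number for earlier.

-5

Actual critical path: W3→W4→W7→W9 = 9+3+12+9 = 33 ⇒ 33 days.
W9 is on the critical path; changing it to 4 makes that path 28 days.
That remains the longest chain; total 28 days.
Change in finish: 28 − 33 = -5 days.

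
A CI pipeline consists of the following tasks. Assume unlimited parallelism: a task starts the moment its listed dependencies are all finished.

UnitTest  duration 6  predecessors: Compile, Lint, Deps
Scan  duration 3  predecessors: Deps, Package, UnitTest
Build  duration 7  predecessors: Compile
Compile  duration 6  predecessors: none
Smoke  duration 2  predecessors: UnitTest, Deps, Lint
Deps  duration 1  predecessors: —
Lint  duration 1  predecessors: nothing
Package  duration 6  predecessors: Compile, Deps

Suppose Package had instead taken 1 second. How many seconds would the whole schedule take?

Baseline: Compile→Package→Scan = 6+6+3 = 15 → 15 seconds.
Since Package is critical, the -5 change carries straight to that chain (now 10 seconds).
The binding chain switches to Compile→UnitTest→Scan = 6+6+3 = 15; finish 15 seconds.

15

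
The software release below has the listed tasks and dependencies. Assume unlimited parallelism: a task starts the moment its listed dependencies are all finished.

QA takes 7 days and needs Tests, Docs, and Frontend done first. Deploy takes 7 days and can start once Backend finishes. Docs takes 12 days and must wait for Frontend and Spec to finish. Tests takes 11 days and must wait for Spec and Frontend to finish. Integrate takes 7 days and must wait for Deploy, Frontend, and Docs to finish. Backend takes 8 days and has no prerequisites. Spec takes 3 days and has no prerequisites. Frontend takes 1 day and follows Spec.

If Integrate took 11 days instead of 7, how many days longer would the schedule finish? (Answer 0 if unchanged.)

Actual critical path: Spec→Frontend→Docs→Integrate = 3+1+12+7 = 23 ⇒ 23 days.
Since Integrate is critical, the +4 change carries straight to that chain (now 27 days).
That remains the longest chain; total 27 days.
Change in finish: 27 − 23 = +4 days.

4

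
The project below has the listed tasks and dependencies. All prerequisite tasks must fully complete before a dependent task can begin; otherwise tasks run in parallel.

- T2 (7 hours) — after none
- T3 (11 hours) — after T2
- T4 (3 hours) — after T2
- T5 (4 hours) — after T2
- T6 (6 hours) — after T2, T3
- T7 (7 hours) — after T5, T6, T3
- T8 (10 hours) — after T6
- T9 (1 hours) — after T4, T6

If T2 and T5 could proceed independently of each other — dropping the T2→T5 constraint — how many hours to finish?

34

Before: longest chain T2→T3→T6→T8 = 7+11+6+10 = 34, finish 34.
Without T2→T5, T5's earliest start moves from 7 to 0.
The longest chain is now T2→T3→T6→T8 = 7+11+6+10 = 34, so the schedule takes 34 hours.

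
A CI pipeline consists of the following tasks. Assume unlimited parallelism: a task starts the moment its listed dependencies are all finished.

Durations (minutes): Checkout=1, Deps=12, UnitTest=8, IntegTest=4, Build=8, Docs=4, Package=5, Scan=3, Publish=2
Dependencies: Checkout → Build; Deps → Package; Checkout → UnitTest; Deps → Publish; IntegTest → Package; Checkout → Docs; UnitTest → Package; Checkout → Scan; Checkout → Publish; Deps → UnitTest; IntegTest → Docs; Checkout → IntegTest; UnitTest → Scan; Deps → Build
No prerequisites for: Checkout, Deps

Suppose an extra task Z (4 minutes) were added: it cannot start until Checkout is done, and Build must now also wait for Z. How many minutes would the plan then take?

25

Originally the plan takes 25 minutes.
With Z inserted, Build now waits for max(Checkout, Deps, Z).
New critical path: Deps→UnitTest→Package = 12+8+5 = 25 ⇒ 25 minutes.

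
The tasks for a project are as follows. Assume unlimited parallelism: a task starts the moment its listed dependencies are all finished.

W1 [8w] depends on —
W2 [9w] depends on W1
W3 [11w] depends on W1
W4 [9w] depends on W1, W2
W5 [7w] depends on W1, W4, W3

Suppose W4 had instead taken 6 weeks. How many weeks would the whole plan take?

The binding path is W1→W2→W4→W5 = 8+9+9+7 = 33; finish at 33 weeks.
W4 lies on that path, so at 6 weeks the path becomes 30 weeks.
The critical path is still W1→W2→W4→W5; finish is now 30 weeks.

30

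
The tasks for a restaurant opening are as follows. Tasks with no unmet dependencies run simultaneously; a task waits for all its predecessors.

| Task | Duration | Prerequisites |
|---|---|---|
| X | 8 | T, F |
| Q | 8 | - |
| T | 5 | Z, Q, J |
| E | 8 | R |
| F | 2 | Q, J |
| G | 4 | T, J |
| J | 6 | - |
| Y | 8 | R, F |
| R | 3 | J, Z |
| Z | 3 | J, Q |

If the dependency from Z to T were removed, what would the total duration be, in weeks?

22

With the dependency in place, Q→Z→T→X = 8+3+5+8 = 24 sets the finish at 24 weeks.
Without Z→T, T's earliest start moves from 11 to 8.
The longest chain is now Q→Z→R→E = 8+3+3+8 = 22, so the restaurant opening takes 22 weeks.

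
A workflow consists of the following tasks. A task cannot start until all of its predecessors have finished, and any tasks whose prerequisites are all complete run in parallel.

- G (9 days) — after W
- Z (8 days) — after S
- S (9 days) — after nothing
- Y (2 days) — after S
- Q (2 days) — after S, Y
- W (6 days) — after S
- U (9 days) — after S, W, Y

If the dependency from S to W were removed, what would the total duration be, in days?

Original critical path: S→W→U = 9+6+9 = 24 ⇒ 24 days.
Without S→W, W's earliest start moves from 9 to 0.
New critical path: S→Y→U = 9+2+9 = 20 ⇒ 20 days.

20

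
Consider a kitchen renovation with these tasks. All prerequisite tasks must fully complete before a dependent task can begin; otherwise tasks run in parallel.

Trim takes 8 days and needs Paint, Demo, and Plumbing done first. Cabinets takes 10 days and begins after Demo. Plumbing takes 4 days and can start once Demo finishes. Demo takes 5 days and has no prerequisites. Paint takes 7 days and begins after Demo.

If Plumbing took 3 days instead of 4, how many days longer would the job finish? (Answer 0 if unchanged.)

0

Baseline: Demo→Paint→Trim = 5+7+8 = 20 → 20 days.
Plumbing has 3 days of float (longest path through it is 17).
No other chain overtakes it, so the finish is 20 days.
Change in finish: 20 − 20 = +0 days.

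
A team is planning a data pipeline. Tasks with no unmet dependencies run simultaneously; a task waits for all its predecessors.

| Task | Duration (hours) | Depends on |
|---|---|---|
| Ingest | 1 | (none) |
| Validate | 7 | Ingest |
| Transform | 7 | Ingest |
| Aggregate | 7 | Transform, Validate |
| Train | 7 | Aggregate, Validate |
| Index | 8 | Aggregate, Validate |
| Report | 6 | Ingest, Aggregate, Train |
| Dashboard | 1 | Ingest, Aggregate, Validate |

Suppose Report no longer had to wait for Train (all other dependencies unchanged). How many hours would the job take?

Before: longest chain Ingest→Validate→Aggregate→Train→Report = 1+7+7+7+6 = 28, finish 28.
Without Train→Report, Report's earliest start moves from 22 to 15.
The longest chain is now Ingest→Validate→Aggregate→Index = 1+7+7+8 = 23, so the job takes 23 hours.

23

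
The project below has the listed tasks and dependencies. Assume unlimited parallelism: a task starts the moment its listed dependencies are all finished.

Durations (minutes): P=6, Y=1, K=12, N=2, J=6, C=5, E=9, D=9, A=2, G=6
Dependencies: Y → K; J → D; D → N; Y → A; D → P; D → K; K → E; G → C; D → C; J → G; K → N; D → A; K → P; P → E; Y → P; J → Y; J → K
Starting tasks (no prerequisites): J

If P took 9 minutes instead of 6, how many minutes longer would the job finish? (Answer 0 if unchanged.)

3

Actual critical path: J→D→K→P→E = 6+9+12+6+9 = 42 ⇒ 42 minutes.
Since P is critical, the +3 change carries straight to that chain (now 45 minutes).
No other chain overtakes it, so the finish is 45 minutes.
Change in finish: 45 − 42 = +3 minutes.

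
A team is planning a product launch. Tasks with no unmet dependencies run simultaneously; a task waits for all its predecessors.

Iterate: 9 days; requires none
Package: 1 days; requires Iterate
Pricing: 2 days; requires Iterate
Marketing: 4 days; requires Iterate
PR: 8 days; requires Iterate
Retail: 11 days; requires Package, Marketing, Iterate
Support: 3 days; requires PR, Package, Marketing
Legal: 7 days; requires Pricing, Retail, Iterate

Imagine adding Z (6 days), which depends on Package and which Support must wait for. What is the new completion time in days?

31

Originally the plan takes 31 days.
With Z inserted, Support now waits for max(PR, Package, Marketing, Z).
New critical path: Iterate→Marketing→Retail→Legal = 9+4+11+7 = 31 ⇒ 31 days.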